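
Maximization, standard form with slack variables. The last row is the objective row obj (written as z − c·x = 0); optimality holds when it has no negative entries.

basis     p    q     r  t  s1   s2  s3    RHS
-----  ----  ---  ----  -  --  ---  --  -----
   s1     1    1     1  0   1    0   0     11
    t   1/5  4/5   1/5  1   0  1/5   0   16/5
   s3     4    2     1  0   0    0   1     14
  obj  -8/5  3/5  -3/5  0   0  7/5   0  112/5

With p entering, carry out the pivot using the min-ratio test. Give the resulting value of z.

Ratio test on column p — row 1: 11/1 = 11; row 2: (16/5)/(1/5) = 16; row 3: 14/4 = 7/2. Minimum is 7/2 at row 3 (s3 leaves); pivot element 4.
Pivot on row 3; the obj-row RHS becomes 112/5 − (-8/5)·(7/2) = 28.

28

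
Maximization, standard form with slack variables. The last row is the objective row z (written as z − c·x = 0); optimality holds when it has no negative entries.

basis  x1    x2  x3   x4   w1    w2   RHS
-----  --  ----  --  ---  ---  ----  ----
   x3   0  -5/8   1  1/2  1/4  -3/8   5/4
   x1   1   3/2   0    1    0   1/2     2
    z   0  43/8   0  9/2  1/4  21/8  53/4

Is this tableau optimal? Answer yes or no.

yes

Every z-row coefficient is ≥ 0, so the tableau is optimal.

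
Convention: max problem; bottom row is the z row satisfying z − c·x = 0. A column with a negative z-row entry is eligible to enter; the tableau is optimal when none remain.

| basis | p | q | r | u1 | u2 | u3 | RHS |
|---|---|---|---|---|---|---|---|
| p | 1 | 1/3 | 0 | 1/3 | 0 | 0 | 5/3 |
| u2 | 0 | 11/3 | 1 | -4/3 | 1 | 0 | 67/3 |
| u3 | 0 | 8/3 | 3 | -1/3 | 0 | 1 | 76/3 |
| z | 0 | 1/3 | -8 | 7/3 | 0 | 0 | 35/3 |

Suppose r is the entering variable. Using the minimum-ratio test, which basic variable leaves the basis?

Column r entries and ratios — p: 0 ≤ 0, skip; u2: (67/3)/1 = 67/3; u3: (76/3)/3 = 76/9.
Smallest ratio is 76/9 in the row of u3, so u3 leaves.

u3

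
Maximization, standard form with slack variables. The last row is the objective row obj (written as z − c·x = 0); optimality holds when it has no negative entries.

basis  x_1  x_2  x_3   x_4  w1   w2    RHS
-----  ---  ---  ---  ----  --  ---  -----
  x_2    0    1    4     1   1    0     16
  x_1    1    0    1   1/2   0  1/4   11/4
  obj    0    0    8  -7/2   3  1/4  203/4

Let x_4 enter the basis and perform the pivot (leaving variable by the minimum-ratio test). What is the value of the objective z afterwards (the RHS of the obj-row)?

70

Ratio test on column x_4 — row 1: 16/1 = 16; row 2: (11/4)/(1/2) = 11/2. Minimum is 11/2 at row 2 (x_1 leaves); pivot element 1/2.
Pivot on row 2; the obj-row RHS becomes 203/4 − (-7/2)·(11/2) = 70.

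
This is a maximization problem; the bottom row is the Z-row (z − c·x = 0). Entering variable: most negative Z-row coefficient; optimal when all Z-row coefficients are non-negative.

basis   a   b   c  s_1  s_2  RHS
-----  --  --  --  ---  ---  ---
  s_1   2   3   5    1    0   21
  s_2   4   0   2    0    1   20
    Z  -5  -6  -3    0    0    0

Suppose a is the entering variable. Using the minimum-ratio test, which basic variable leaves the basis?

Column a entries and ratios — s_1: 21/2 = 21/2; s_2: 20/4 = 5.
Smallest ratio is 5 in the row of s_2, so s_2 leaves.

s_2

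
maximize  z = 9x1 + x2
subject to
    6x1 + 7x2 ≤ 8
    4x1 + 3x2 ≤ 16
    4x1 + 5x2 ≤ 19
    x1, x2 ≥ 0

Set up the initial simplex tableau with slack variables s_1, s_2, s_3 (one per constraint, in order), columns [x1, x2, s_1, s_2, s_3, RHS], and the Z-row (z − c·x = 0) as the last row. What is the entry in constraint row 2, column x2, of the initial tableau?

Constraint 2 has coefficient 3 on x2.

3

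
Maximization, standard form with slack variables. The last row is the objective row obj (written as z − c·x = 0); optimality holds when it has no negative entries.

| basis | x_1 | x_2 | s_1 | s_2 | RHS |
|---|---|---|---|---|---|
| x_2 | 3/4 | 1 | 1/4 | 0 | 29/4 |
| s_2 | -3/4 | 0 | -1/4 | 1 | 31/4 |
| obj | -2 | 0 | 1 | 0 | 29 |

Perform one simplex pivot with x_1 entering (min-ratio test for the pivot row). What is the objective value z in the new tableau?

145/3

Ratio test on column x_1 — row 1: (29/4)/(3/4) = 29/3; row 2: entry -3/4 ≤ 0. Minimum is 29/3 at row 1 (x_2 leaves); pivot element 3/4.
Pivot on row 1; the obj-row RHS becomes 29 − (-2)·(29/3) = 145/3.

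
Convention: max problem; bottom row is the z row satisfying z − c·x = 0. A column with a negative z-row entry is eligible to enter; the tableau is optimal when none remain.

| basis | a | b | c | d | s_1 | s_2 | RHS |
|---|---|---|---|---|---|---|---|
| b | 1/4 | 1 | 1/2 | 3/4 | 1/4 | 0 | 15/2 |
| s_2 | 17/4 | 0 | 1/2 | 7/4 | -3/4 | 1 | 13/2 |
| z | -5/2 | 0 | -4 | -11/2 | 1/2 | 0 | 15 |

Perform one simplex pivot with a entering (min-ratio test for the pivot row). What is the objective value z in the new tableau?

Ratio test on column a — row 1: (15/2)/(1/4) = 30; row 2: (13/2)/(17/4) = 26/17. Minimum is 26/17 at row 2 (s_2 leaves); pivot element 17/4.
Pivot on row 2; the z-row RHS becomes 15 − (-5/2)·(26/17) = 320/17.

320/17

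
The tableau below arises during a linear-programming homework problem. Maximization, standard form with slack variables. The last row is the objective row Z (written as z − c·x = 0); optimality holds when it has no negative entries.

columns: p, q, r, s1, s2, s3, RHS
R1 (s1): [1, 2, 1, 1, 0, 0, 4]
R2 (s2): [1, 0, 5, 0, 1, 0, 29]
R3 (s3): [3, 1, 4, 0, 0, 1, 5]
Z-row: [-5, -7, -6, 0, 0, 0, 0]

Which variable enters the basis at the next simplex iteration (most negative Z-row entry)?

Negative Z-row entries: p: -5, q: -7, r: -6.
The most negative is -7 in column q, so q enters.

q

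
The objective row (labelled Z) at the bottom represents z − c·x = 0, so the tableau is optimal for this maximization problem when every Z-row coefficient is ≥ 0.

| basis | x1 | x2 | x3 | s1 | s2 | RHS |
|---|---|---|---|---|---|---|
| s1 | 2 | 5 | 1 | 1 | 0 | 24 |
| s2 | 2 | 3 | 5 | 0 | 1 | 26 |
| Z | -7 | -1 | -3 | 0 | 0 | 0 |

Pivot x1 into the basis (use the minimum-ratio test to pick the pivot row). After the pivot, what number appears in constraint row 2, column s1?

Ratio test on column x1 — row 1: 24/2 = 12; row 2: 26/2 = 13. Minimum is 12 at row 1 (s1 leaves); pivot element 2.
Divide row 1 by 2; eliminate column x1 from the other rows.
Row 2 update in column s1: 0 − 2·(1/2) = -1.

-1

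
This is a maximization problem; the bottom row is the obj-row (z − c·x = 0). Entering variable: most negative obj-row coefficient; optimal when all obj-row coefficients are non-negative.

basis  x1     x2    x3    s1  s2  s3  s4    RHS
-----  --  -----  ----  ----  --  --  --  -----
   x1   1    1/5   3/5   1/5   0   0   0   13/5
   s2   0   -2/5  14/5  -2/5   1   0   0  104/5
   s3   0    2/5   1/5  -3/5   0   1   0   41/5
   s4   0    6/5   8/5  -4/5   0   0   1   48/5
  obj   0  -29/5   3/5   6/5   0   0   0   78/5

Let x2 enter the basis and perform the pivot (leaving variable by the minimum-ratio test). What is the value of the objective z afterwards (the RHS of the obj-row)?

Ratio test on column x2 — row 1: (13/5)/(1/5) = 13; row 2: entry -2/5 ≤ 0; row 3: (41/5)/(2/5) = 41/2; row 4: (48/5)/(6/5) = 8. Minimum is 8 at row 4 (s4 leaves); pivot element 6/5.
Pivot on row 4; the obj-row RHS becomes 78/5 − (-29/5)·8 = 62.

62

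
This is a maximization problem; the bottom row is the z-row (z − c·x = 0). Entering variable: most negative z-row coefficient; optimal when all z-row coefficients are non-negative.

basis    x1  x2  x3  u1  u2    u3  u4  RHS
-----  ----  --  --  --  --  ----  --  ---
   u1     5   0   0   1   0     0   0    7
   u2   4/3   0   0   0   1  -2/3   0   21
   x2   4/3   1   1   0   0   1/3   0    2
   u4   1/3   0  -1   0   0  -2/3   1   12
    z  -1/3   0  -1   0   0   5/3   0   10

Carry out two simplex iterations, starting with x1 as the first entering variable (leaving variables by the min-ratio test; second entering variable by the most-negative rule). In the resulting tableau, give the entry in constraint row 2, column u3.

-2/3

Ratio test on column x1 — row 1: 7/5 = 7/5; row 2: 21/(4/3) = 63/4; row 3: 2/(4/3) = 3/2; row 4: 12/(1/3) = 36. Minimum is 7/5 at row 1 (u1 leaves); pivot element 5.
Divide row 1 by 5; eliminate column x1 from the other rows.
Second iteration: most negative z-row entry is -1 in column x3, so x3 enters.
Ratio test on column x3 — row 1: entry 0 ≤ 0; row 2: entry 0 ≤ 0; row 3: (2/15)/1 = 2/15; row 4: entry -1 ≤ 0. Minimum is 2/15 at row 3 (x2 leaves); pivot element 1.
Divide row 3 by 1; eliminate column x3 from the other rows.
After both pivots, the entry at constraint row 2, column u3 is -2/3.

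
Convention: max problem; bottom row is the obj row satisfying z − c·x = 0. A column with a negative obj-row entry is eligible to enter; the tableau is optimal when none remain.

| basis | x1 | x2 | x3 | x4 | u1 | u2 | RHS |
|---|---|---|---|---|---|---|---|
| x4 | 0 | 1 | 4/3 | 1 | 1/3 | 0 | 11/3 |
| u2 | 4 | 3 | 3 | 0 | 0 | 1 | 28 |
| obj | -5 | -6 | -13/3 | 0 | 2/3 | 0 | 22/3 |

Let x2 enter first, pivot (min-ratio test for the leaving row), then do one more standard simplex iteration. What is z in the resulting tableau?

607/12

Ratio test on column x2 — row 1: (11/3)/1 = 11/3; row 2: 28/3 = 28/3. Minimum is 11/3 at row 1 (x4 leaves); pivot element 1.
Pivot on row 1; the obj-row RHS becomes 22/3 − (-6)·(11/3) = 88/3.
Next entering variable (most negative obj-row entry -5): x1.
Ratio test on column x1 — row 1: entry 0 ≤ 0; row 2: 17/4 = 17/4. Minimum is 17/4 at row 2 (u2 leaves); pivot element 4.
After the second pivot the obj-row RHS is 88/3 − (-5)·(17/4) = 607/12.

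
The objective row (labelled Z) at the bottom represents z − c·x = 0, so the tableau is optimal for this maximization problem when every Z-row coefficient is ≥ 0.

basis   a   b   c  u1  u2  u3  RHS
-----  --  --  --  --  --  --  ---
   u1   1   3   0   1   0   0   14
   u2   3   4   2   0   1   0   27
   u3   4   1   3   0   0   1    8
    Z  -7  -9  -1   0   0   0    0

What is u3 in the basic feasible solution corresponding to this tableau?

8

u3 is basic (row 3); its value is the RHS of that row, 8.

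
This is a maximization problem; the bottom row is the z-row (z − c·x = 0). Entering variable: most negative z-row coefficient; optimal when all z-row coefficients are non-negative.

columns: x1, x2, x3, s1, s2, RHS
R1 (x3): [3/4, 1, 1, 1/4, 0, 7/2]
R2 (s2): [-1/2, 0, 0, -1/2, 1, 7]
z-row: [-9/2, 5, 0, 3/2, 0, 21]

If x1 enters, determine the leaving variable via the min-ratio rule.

x3

Column x1 entries and ratios — x3: (7/2)/(3/4) = 14/3; s2: -1/2 ≤ 0, skip.
Smallest ratio is 14/3 in the row of x3, so x3 leaves.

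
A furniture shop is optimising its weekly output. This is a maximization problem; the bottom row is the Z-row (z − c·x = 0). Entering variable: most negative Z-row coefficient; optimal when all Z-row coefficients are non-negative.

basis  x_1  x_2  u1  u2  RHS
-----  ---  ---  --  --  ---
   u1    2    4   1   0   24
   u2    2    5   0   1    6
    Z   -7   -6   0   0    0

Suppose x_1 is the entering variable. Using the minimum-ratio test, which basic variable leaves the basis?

u2

Column x_1 entries and ratios — u1: 24/2 = 12; u2: 6/2 = 3.
Smallest ratio is 3 in the row of u2, so u2 leaves.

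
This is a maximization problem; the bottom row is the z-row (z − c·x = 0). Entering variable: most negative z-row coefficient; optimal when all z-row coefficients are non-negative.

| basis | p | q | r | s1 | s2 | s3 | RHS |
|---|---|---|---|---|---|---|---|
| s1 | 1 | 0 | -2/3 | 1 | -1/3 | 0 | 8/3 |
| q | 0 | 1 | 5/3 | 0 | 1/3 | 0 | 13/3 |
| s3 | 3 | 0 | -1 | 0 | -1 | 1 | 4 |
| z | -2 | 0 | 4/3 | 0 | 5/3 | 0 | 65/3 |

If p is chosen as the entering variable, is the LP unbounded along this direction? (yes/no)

no

Column p has positive entries in row(s) 1, 3, so the ratio test bounds it — not unbounded.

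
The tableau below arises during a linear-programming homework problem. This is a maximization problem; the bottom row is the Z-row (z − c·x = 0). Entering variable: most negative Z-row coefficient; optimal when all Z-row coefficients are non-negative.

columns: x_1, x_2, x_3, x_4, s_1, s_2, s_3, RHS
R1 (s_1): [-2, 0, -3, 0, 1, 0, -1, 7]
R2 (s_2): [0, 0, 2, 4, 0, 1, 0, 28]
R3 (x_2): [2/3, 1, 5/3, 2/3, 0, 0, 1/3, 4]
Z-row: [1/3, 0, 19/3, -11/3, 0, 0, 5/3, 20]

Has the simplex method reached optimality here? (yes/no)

The Z-row has a negative entry -11/3 in column x_4, so it is not optimal.

no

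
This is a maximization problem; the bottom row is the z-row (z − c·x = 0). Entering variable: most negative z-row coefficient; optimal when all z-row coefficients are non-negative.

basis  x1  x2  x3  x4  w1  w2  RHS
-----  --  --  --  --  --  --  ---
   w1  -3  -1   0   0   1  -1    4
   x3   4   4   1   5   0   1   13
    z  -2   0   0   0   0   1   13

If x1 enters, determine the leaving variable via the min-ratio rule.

x3

Column x1 entries and ratios — w1: -3 ≤ 0, skip; x3: 13/4 = 13/4.
Smallest ratio is 13/4 in the row of x3, so x3 leaves.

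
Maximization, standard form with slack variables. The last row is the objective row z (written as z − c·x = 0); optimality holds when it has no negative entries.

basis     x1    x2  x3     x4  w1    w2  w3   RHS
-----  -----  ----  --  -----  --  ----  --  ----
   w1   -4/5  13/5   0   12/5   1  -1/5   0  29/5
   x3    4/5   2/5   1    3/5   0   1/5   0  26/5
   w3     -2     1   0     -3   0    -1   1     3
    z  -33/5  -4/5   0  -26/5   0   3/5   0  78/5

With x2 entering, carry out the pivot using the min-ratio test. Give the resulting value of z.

Ratio test on column x2 — row 1: (29/5)/(13/5) = 29/13; row 2: (26/5)/(2/5) = 13; row 3: 3/1 = 3. Minimum is 29/13 at row 1 (w1 leaves); pivot element 13/5.
Pivot on row 1; the z-row RHS becomes 78/5 − (-4/5)·(29/13) = 226/13.

226/13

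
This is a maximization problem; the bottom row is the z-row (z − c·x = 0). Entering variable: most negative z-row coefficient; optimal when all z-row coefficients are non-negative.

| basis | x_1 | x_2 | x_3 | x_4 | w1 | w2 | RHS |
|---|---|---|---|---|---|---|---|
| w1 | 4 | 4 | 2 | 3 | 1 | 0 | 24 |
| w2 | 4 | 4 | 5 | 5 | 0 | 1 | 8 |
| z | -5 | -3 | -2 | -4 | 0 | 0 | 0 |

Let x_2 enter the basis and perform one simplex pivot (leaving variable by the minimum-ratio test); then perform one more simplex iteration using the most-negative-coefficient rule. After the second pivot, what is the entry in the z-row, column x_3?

Ratio test on column x_2 — row 1: 24/4 = 6; row 2: 8/4 = 2. Minimum is 2 at row 2 (w2 leaves); pivot element 4.
Divide row 2 by 4; eliminate column x_2 from the other rows.
Second iteration: most negative z-row entry is -2 in column x_1, so x_1 enters.
Ratio test on column x_1 — row 1: entry 0 ≤ 0; row 2: 2/1 = 2. Minimum is 2 at row 2 (x_2 leaves); pivot element 1.
Divide row 2 by 1; eliminate column x_1 from the other rows.
After both pivots, the entry at the z-row, column x_3 is 17/4.

17/4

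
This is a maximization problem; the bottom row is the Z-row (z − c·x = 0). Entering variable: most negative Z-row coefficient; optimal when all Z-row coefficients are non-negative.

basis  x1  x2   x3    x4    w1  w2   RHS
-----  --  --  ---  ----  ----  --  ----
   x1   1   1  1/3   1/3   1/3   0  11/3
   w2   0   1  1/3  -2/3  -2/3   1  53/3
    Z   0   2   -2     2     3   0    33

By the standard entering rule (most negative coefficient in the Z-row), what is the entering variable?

Negative Z-row entries: x3: -2.
The most negative is -2 in column x3, so x3 enters.

x3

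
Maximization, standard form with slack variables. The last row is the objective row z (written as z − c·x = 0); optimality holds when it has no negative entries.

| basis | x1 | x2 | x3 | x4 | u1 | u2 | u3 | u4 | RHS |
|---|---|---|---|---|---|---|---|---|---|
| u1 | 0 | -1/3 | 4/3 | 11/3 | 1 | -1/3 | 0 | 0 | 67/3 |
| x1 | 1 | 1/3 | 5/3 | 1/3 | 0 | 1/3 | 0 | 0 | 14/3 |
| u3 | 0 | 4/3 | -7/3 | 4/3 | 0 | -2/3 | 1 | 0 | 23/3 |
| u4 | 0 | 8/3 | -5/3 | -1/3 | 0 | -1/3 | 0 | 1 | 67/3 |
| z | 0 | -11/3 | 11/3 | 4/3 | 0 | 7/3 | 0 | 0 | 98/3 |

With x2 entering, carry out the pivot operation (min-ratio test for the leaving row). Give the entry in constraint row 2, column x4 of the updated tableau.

0

Ratio test on column x2 — row 1: entry -1/3 ≤ 0; row 2: (14/3)/(1/3) = 14; row 3: (23/3)/(4/3) = 23/4; row 4: (67/3)/(8/3) = 67/8. Minimum is 23/4 at row 3 (u3 leaves); pivot element 4/3.
Divide row 3 by 4/3; eliminate column x2 from the other rows.
Row 2 update in column x4: 1/3 − (1/3)·1 = 0.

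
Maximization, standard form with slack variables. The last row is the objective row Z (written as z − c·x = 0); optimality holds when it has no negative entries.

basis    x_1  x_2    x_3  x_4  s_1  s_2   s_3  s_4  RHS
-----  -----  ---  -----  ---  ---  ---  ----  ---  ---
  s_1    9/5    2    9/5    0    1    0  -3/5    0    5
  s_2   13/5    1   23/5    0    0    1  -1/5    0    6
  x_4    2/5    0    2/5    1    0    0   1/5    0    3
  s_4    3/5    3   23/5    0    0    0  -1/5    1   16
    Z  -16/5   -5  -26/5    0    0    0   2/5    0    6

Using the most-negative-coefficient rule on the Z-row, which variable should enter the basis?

x_3

Negative Z-row entries: x_1: -16/5, x_2: -5, x_3: -26/5.
The most negative is -26/5 in column x_3, so x_3 enters.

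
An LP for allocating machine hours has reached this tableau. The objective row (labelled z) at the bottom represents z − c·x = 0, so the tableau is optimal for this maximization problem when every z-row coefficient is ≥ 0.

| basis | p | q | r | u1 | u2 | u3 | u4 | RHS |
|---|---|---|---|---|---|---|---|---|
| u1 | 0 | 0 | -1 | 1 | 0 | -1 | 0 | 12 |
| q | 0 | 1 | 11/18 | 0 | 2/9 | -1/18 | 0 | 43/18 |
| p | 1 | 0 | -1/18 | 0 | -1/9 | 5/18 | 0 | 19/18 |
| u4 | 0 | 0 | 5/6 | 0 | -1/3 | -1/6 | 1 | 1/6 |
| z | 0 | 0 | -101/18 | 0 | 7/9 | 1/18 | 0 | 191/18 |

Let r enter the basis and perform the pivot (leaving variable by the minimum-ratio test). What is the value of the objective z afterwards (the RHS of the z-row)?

176/15

Ratio test on column r — row 1: entry -1 ≤ 0; row 2: (43/18)/(11/18) = 43/11; row 3: entry -1/18 ≤ 0; row 4: (1/6)/(5/6) = 1/5. Minimum is 1/5 at row 4 (u4 leaves); pivot element 5/6.
Pivot on row 4; the z-row RHS becomes 191/18 − (-101/18)·(1/5) = 176/15.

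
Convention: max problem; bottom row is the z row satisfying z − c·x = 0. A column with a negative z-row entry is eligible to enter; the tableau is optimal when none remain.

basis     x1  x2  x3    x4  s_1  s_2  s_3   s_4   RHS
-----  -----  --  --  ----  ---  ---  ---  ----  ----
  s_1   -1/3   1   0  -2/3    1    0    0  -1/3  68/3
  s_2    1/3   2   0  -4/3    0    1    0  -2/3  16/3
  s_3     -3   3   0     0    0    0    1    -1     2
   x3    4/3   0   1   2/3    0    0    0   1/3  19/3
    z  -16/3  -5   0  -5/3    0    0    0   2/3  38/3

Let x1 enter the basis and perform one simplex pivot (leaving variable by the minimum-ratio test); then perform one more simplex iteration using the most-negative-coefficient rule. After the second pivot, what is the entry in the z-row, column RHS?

379/8

Ratio test on column x1 — row 1: entry -1/3 ≤ 0; row 2: (16/3)/(1/3) = 16; row 3: entry -3 ≤ 0; row 4: (19/3)/(4/3) = 19/4. Minimum is 19/4 at row 4 (x3 leaves); pivot element 4/3.
Divide row 4 by 4/3; eliminate column x1 from the other rows.
Second iteration: most negative z-row entry is -5 in column x2, so x2 enters.
Ratio test on column x2 — row 1: (97/4)/1 = 97/4; row 2: (15/4)/2 = 15/8; row 3: (65/4)/3 = 65/12; row 4: entry 0 ≤ 0. Minimum is 15/8 at row 2 (s_2 leaves); pivot element 2.
Divide row 2 by 2; eliminate column x2 from the other rows.
After both pivots, the entry at the z-row, column RHS is 379/8.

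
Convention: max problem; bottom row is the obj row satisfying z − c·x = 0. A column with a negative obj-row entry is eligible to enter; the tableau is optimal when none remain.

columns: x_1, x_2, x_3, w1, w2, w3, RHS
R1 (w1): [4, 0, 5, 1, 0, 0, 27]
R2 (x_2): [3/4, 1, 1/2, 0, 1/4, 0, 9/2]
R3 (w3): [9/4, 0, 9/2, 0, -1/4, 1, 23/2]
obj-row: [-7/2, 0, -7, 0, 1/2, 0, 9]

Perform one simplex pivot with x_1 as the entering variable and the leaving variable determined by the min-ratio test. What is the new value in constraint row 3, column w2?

Ratio test on column x_1 — row 1: 27/4 = 27/4; row 2: (9/2)/(3/4) = 6; row 3: (23/2)/(9/4) = 46/9. Minimum is 46/9 at row 3 (w3 leaves); pivot element 9/4.
Divide row 3 by 9/4; eliminate column x_1 from the other rows.
In the new row 3, the w2 entry is the old entry divided by the pivot: (-1/4)/(9/4) = -1/9.

-1/9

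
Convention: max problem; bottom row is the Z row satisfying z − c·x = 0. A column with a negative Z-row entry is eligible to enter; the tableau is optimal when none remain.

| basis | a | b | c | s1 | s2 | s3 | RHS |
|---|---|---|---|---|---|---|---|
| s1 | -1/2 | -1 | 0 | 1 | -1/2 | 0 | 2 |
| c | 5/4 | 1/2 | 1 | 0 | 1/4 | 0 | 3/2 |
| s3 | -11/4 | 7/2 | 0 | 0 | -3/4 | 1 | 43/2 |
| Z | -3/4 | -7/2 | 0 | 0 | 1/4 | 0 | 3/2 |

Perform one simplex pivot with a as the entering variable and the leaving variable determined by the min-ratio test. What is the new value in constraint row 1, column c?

Ratio test on column a — row 1: entry -1/2 ≤ 0; row 2: (3/2)/(5/4) = 6/5; row 3: entry -11/4 ≤ 0. Minimum is 6/5 at row 2 (c leaves); pivot element 5/4.
Divide row 2 by 5/4; eliminate column a from the other rows.
Row 1 update in column c: 0 − (-1/2)·(4/5) = 2/5.

2/5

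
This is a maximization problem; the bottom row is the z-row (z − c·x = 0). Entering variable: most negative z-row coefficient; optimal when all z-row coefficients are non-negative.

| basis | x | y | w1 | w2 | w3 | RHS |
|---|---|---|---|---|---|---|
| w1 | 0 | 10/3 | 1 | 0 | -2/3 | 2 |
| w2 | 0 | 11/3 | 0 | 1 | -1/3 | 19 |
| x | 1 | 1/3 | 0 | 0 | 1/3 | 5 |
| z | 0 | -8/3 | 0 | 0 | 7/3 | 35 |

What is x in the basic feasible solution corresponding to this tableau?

x is basic (row 3); its value is the RHS of that row, 5.

5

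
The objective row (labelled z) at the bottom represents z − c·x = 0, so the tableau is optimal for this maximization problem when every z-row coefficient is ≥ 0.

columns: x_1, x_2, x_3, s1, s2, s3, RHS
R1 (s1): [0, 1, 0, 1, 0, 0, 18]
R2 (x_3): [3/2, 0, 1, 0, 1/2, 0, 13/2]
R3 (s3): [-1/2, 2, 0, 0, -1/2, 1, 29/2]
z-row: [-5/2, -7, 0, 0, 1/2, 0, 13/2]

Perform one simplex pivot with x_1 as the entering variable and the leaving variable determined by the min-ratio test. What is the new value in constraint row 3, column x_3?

1/3

Ratio test on column x_1 — row 1: entry 0 ≤ 0; row 2: (13/2)/(3/2) = 13/3; row 3: entry -1/2 ≤ 0. Minimum is 13/3 at row 2 (x_3 leaves); pivot element 3/2.
Divide row 2 by 3/2; eliminate column x_1 from the other rows.
Row 3 update in column x_3: 0 − (-1/2)·(2/3) = 1/3.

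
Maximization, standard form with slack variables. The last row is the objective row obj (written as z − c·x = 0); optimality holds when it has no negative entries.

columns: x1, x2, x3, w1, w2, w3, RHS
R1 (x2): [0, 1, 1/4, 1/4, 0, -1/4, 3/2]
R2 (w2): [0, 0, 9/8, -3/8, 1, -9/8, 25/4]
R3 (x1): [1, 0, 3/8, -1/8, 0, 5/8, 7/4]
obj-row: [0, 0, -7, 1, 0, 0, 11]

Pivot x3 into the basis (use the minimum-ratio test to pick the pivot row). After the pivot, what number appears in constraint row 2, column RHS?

1

Ratio test on column x3 — row 1: (3/2)/(1/4) = 6; row 2: (25/4)/(9/8) = 50/9; row 3: (7/4)/(3/8) = 14/3. Minimum is 14/3 at row 3 (x1 leaves); pivot element 3/8.
Divide row 3 by 3/8; eliminate column x3 from the other rows.
Row 2 update in column RHS: 25/4 − (9/8)·(14/3) = 1.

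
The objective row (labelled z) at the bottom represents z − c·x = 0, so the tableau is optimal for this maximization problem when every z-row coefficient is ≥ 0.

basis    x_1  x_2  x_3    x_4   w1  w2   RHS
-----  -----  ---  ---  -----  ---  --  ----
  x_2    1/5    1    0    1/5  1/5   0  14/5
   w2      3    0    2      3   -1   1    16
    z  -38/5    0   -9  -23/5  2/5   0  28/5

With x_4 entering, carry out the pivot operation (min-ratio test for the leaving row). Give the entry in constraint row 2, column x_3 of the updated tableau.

Ratio test on column x_4 — row 1: (14/5)/(1/5) = 14; row 2: 16/3 = 16/3. Minimum is 16/3 at row 2 (w2 leaves); pivot element 3.
Divide row 2 by 3; eliminate column x_4 from the other rows.
In the new row 2, the x_3 entry is the old entry divided by the pivot: 2/3 = 2/3.

2/3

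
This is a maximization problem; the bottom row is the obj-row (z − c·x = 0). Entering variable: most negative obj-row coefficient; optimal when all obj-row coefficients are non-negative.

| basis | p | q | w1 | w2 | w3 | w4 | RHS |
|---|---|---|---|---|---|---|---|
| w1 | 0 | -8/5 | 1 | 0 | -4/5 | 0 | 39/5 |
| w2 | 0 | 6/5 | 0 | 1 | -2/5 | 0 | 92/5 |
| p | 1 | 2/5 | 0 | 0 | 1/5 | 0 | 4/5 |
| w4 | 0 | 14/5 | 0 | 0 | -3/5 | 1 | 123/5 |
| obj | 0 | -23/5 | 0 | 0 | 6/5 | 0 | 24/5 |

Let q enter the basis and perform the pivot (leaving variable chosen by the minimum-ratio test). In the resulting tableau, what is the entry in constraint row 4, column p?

-7

Ratio test on column q — row 1: entry -8/5 ≤ 0; row 2: (92/5)/(6/5) = 46/3; row 3: (4/5)/(2/5) = 2; row 4: (123/5)/(14/5) = 123/14. Minimum is 2 at row 3 (p leaves); pivot element 2/5.
Divide row 3 by 2/5; eliminate column q from the other rows.
Row 4 update in column p: 0 − (14/5)·(5/2) = -7.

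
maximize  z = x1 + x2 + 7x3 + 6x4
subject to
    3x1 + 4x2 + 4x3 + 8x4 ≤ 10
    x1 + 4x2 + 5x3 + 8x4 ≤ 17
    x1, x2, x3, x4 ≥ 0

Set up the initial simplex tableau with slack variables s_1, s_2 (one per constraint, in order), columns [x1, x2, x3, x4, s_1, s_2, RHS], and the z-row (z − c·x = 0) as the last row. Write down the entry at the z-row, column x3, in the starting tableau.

-7

The z-row carries the negated objective coefficients: the x3 entry is -7.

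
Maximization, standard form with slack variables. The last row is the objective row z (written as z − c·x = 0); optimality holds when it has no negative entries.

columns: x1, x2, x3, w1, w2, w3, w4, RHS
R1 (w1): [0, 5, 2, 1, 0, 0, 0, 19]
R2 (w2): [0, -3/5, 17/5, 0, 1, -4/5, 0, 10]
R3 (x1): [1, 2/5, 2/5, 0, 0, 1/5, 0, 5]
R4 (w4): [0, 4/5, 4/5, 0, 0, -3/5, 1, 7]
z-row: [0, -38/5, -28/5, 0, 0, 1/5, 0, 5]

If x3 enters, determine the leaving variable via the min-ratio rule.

Column x3 entries and ratios — w1: 19/2 = 19/2; w2: 10/(17/5) = 50/17; x1: 5/(2/5) = 25/2; w4: 7/(4/5) = 35/4.
Smallest ratio is 50/17 in the row of w2, so w2 leaves.

w2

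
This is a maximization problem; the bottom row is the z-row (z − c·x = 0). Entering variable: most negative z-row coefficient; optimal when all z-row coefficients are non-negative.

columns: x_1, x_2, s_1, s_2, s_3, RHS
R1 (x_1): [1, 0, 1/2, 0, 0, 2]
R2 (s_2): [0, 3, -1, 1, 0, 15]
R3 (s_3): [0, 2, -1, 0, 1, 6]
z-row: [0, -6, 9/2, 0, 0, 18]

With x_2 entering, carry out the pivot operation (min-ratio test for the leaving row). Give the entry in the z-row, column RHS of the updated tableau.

Ratio test on column x_2 — row 1: entry 0 ≤ 0; row 2: 15/3 = 5; row 3: 6/2 = 3. Minimum is 3 at row 3 (s_3 leaves); pivot element 2.
Divide row 3 by 2; eliminate column x_2 from the other rows.
z-row update in column RHS: 18 − (-6)·3 = 36.

36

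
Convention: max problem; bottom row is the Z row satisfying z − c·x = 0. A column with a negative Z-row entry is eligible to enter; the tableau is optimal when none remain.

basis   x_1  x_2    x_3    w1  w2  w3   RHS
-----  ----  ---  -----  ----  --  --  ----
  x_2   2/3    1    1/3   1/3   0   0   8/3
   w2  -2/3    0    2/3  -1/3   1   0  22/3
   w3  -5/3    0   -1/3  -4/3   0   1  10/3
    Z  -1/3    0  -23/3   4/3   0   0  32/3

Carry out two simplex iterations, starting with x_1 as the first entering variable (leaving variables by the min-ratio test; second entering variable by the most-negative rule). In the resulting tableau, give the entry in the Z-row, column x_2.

23

Ratio test on column x_1 — row 1: (8/3)/(2/3) = 4; row 2: entry -2/3 ≤ 0; row 3: entry -5/3 ≤ 0. Minimum is 4 at row 1 (x_2 leaves); pivot element 2/3.
Divide row 1 by 2/3; eliminate column x_1 from the other rows.
Second iteration: most negative Z-row entry is -15/2 in column x_3, so x_3 enters.
Ratio test on column x_3 — row 1: 4/(1/2) = 8; row 2: 10/1 = 10; row 3: 10/(1/2) = 20. Minimum is 8 at row 1 (x_1 leaves); pivot element 1/2.
Divide row 1 by 1/2; eliminate column x_3 from the other rows.
After both pivots, the entry at the Z-row, column x_2 is 23.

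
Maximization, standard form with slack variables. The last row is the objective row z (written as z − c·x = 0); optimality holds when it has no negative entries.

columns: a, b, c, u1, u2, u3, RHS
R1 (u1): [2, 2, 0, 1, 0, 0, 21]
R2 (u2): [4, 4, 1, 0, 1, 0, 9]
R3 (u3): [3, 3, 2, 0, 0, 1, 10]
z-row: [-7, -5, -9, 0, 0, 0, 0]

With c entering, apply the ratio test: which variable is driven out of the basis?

u3

Column c entries and ratios — u1: 0 ≤ 0, skip; u2: 9/1 = 9; u3: 10/2 = 5.
Smallest ratio is 5 in the row of u3, so u3 leaves.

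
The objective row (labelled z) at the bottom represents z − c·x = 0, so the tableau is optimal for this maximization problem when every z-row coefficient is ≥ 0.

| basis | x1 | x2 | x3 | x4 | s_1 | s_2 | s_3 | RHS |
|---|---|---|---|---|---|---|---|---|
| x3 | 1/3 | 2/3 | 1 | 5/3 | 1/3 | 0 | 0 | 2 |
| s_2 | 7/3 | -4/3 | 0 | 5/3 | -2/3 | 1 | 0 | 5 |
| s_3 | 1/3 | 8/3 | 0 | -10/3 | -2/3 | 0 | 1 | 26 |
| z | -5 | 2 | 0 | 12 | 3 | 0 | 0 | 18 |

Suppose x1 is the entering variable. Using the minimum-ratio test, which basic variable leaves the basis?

s_2

Column x1 entries and ratios — x3: 2/(1/3) = 6; s_2: 5/(7/3) = 15/7; s_3: 26/(1/3) = 78.
Smallest ratio is 15/7 in the row of s_2, so s_2 leaves.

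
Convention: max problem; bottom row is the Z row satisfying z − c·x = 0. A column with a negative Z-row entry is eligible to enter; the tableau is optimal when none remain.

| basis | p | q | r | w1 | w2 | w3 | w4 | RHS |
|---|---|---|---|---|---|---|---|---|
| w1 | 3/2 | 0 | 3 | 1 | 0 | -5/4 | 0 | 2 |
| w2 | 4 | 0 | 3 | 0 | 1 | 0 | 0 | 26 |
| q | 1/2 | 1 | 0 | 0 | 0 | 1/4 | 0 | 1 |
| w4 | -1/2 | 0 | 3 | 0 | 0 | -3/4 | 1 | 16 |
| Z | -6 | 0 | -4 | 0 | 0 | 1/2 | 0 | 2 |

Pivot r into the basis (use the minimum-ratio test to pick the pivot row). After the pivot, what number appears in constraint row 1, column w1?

1/3

Ratio test on column r — row 1: 2/3 = 2/3; row 2: 26/3 = 26/3; row 3: entry 0 ≤ 0; row 4: 16/3 = 16/3. Minimum is 2/3 at row 1 (w1 leaves); pivot element 3.
Divide row 1 by 3; eliminate column r from the other rows.
In the new row 1, the w1 entry is the old entry divided by the pivot: 1/3 = 1/3.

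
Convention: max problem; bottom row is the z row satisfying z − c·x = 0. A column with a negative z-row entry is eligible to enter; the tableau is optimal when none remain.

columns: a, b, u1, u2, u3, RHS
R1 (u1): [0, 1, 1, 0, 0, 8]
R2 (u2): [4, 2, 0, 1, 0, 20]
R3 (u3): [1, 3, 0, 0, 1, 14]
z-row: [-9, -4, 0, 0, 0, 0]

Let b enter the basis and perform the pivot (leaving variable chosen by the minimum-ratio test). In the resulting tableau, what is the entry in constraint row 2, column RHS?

32/3

Ratio test on column b — row 1: 8/1 = 8; row 2: 20/2 = 10; row 3: 14/3 = 14/3. Minimum is 14/3 at row 3 (u3 leaves); pivot element 3.
Divide row 3 by 3; eliminate column b from the other rows.
Row 2 update in column RHS: 20 − 2·(14/3) = 32/3.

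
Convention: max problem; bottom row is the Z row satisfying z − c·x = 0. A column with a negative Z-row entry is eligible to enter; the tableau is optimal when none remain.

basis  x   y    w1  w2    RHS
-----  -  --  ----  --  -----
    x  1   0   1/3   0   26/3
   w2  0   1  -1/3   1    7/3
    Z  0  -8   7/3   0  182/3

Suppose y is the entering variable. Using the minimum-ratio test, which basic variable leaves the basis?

Column y entries and ratios — x: 0 ≤ 0, skip; w2: (7/3)/1 = 7/3.
Smallest ratio is 7/3 in the row of w2, so w2 leaves.

w2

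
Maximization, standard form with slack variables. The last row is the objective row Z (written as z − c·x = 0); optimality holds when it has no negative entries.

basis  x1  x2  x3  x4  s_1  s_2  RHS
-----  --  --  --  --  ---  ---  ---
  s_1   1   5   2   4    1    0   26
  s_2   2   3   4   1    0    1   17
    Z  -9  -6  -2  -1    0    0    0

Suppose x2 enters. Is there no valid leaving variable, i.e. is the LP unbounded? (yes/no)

no

Column x2 has positive entries in row(s) 1, 2, so the ratio test bounds it — not unbounded.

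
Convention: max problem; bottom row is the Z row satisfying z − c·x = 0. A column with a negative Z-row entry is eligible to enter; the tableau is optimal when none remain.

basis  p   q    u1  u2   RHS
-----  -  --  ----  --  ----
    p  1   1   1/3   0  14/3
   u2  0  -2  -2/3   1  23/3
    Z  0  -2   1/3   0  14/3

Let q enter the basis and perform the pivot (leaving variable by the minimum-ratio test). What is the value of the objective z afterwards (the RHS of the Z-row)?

14

Ratio test on column q — row 1: (14/3)/1 = 14/3; row 2: entry -2 ≤ 0. Minimum is 14/3 at row 1 (p leaves); pivot element 1.
Pivot on row 1; the Z-row RHS becomes 14/3 − (-2)·(14/3) = 14.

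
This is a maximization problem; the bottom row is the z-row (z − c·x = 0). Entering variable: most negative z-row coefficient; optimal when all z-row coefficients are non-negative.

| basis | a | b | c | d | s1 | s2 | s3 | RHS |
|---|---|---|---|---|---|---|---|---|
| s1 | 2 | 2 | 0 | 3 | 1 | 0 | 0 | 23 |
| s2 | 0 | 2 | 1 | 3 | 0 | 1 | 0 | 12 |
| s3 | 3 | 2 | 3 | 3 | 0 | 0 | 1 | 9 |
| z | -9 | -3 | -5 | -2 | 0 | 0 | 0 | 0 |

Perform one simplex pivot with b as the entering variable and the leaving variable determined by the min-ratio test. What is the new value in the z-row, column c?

Ratio test on column b — row 1: 23/2 = 23/2; row 2: 12/2 = 6; row 3: 9/2 = 9/2. Minimum is 9/2 at row 3 (s3 leaves); pivot element 2.
Divide row 3 by 2; eliminate column b from the other rows.
z-row update in column c: -5 − (-3)·(3/2) = -1/2.

-1/2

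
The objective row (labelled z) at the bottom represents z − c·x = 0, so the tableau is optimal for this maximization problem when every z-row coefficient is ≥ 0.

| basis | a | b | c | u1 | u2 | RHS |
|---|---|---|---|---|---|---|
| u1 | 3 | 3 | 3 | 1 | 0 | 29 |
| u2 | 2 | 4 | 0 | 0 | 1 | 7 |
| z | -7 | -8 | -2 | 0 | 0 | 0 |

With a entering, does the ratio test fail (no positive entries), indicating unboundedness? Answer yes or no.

Column a has positive entries in row(s) 1, 2, so the ratio test bounds it — not unbounded.

no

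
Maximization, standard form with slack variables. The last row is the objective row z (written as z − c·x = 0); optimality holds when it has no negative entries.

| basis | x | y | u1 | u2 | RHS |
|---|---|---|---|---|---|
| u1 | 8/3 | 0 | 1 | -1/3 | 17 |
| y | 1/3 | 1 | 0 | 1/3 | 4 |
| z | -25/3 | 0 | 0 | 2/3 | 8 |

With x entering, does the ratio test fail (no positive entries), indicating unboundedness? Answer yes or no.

no

Column x has positive entries in row(s) 1, 2, so the ratio test bounds it — not unbounded.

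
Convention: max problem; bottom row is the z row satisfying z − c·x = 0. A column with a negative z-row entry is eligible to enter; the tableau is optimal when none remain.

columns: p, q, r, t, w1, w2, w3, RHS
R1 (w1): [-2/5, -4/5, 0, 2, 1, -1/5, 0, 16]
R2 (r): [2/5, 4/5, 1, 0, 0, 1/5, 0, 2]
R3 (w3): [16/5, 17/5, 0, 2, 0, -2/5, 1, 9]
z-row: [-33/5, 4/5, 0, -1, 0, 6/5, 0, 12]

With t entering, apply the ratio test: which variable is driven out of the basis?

w3

Column t entries and ratios — w1: 16/2 = 8; r: 0 ≤ 0, skip; w3: 9/2 = 9/2.
Smallest ratio is 9/2 in the row of w3, so w3 leaves.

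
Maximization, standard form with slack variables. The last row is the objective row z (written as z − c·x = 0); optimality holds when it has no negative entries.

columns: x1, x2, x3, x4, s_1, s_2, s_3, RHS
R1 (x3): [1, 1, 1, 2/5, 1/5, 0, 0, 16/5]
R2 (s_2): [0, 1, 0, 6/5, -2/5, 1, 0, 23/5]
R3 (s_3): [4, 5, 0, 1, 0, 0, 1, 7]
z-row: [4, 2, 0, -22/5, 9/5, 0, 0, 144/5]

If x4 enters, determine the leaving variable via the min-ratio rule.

Column x4 entries and ratios — x3: (16/5)/(2/5) = 8; s_2: (23/5)/(6/5) = 23/6; s_3: 7/1 = 7.
Smallest ratio is 23/6 in the row of s_2, so s_2 leaves.

s_2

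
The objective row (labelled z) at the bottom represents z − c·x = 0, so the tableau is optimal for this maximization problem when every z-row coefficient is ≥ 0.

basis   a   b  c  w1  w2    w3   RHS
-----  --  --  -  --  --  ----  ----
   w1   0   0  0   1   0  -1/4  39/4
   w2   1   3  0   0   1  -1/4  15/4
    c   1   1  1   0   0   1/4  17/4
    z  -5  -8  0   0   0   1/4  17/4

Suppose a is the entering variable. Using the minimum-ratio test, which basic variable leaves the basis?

Column a entries and ratios — w1: 0 ≤ 0, skip; w2: (15/4)/1 = 15/4; c: (17/4)/1 = 17/4.
Smallest ratio is 15/4 in the row of w2, so w2 leaves.

w2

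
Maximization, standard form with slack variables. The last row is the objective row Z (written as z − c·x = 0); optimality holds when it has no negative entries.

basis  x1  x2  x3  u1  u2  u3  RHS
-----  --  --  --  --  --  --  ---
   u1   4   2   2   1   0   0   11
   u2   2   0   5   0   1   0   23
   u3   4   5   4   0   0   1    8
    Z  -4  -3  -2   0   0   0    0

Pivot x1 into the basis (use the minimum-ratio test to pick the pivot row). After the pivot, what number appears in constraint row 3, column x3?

1

Ratio test on column x1 — row 1: 11/4 = 11/4; row 2: 23/2 = 23/2; row 3: 8/4 = 2. Minimum is 2 at row 3 (u3 leaves); pivot element 4.
Divide row 3 by 4; eliminate column x1 from the other rows.
In the new row 3, the x3 entry is the old entry divided by the pivot: 4/4 = 1.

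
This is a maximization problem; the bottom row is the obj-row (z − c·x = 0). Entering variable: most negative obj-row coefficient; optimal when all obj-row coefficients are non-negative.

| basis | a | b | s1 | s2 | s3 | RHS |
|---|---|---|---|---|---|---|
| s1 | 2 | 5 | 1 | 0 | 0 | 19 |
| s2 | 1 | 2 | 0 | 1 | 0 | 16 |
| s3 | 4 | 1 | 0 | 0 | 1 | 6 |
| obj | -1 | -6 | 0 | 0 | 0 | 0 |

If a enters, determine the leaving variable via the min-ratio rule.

Column a entries and ratios — s1: 19/2 = 19/2; s2: 16/1 = 16; s3: 6/4 = 3/2.
Smallest ratio is 3/2 in the row of s3, so s3 leaves.

s3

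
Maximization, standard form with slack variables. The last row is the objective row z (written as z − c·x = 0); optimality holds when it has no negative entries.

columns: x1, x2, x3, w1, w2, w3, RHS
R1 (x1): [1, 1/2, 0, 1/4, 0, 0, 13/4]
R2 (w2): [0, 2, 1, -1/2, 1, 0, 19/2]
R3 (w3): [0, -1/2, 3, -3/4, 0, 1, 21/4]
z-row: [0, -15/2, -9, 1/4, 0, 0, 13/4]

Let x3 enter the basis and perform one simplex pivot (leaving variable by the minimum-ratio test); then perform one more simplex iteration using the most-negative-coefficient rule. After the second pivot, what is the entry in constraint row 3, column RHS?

Ratio test on column x3 — row 1: entry 0 ≤ 0; row 2: (19/2)/1 = 19/2; row 3: (21/4)/3 = 7/4. Minimum is 7/4 at row 3 (w3 leaves); pivot element 3.
Divide row 3 by 3; eliminate column x3 from the other rows.
Second iteration: most negative z-row entry is -9 in column x2, so x2 enters.
Ratio test on column x2 — row 1: (13/4)/(1/2) = 13/2; row 2: (31/4)/(13/6) = 93/26; row 3: entry -1/6 ≤ 0. Minimum is 93/26 at row 2 (w2 leaves); pivot element 13/6.
Divide row 2 by 13/6; eliminate column x2 from the other rows.
After both pivots, the entry at constraint row 3, column RHS is 61/26.

61/26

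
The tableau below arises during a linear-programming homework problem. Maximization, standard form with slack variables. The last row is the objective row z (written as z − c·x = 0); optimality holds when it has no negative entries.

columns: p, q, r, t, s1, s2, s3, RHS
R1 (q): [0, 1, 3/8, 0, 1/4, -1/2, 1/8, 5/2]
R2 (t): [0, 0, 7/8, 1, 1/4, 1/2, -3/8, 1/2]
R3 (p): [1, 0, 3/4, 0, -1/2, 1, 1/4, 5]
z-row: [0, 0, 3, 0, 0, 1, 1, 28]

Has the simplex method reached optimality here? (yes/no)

yes

Every z-row coefficient is ≥ 0, so the tableau is optimal.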